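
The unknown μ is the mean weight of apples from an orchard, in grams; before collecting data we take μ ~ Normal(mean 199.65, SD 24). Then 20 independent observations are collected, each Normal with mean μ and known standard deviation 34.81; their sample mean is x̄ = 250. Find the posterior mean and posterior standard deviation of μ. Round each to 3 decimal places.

With known σ, the Normal prior is conjugate. Weight on the data is w = (n/σ²)/(n/σ² + 1/τ₀²) = 0.0165052/(0.0165052+0.00173611) = 0.90483.
Posterior mean = w·x̄ + (1−w)·μ₀ = 0.90483·250 + 0.095174·199.65 = 245.208. Posterior variance = 1/(0.0165052+0.00173611) = 54.8205, so SD = 7.404.

Posterior mean ≈ 245.208; posterior SD ≈ 7.404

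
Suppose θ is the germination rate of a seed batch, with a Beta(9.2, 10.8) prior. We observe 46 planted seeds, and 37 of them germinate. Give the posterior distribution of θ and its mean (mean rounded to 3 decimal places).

Posterior: Beta(46.2, 19.8); mean ≈ 0.700

The binomial likelihood is conjugate to the Beta prior: with 37 successes and 9 failures, the posterior is Beta(9.2+37, 10.8+9) = Beta(46.2, 19.8).
Posterior mean = α/(α+β) = 46.2/66 = 0.700.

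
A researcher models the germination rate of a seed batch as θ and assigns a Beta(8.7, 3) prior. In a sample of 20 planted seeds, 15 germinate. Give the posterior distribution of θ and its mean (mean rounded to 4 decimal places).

Posterior: Beta(23.7, 8); mean ≈ 0.7476

The binomial likelihood is conjugate to the Beta prior: with 15 successes and 5 failures, the posterior is Beta(8.7+15, 3+5) = Beta(23.7, 8).
E[θ | data] = 23.7/(23.7+8) = 0.7476.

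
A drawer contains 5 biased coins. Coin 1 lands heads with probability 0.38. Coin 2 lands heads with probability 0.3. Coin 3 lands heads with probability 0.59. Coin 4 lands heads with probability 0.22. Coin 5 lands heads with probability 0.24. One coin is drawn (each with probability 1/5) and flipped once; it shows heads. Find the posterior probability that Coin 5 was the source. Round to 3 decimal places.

Posterior probability ≈ 0.139

P(heads|C1) = 0.38; P(heads|C2) = 0.3; P(heads|C3) = 0.59; P(heads|C4) = 0.22; P(heads|C5) = 0.24.
Prior × likelihood for each source: 0.2·0.38=0.07600, 0.2·0.3=0.06000, 0.2·0.59=0.1180, 0.2·0.22=0.04400, 0.2·0.24=0.04800. Summing gives P(heads) = 0.34600.
P(Coin 5 | heads) = 0.04800 / 0.34600 = 0.139.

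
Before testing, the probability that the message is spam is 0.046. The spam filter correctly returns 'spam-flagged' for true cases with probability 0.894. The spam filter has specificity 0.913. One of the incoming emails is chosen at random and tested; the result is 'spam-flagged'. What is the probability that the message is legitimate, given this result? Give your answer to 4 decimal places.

Let H be the event that the message is spam. P(H) = 0.046, so P(¬H) = 0.954. With E the 'spam-flagged' result, P(E|H) = 0.894 and P(E|¬H) = 0.087.
P(E) = 0.894·0.046 + 0.087·0.954 = 0.041124 + 0.082998 = 0.12412.
By Bayes' theorem, P(H|E) = 0.041124 / 0.12412 = 0.3313. Hence P(¬H|E) = 1 − 0.3313 = 0.6687.

P(¬H | E) ≈ 0.6687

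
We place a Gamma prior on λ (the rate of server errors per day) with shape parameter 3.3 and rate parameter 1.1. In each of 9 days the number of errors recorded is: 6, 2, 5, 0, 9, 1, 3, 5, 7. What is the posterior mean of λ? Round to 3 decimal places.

Posterior mean ≈ 4.089

The Poisson likelihood adds the total count to the shape and the number of exposure periods to the rate. Here ∑xᵢ = 38 and n = 9, so shape 3.3→41.3 and rate 1.1→10.1.
E[λ | data] = 41.3/10.1 = 4.089.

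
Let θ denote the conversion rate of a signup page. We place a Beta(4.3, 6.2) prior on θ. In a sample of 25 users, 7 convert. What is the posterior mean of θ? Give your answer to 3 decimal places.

Posterior mean ≈ 0.318

The binomial likelihood is conjugate to the Beta prior: with 7 successes and 18 failures, the posterior is Beta(4.3+7, 6.2+18) = Beta(11.3, 24.2).
Posterior mean = α/(α+β) = 11.3/35.5 = 0.318.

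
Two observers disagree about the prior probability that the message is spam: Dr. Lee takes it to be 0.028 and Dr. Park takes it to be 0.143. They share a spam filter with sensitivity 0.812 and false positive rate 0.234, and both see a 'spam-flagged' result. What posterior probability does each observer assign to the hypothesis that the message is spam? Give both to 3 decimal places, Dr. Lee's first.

Dr. Lee: 0.091; Dr. Park: 0.367

The likelihood ratio for a 'spam-flagged' result is 0.812/0.234 = 3.4701.
Dr. Lee: prior odds 0.028/0.972 = 0.028807; posterior odds 0.099961; posterior probability 0.091.
Dr. Park: prior odds 0.143/0.857 = 0.16686; posterior odds 0.57902; posterior probability 0.367.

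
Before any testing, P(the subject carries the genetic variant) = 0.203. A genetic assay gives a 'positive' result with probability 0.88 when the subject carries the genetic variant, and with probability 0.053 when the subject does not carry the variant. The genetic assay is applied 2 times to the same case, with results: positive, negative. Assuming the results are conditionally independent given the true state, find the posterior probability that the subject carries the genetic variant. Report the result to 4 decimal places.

With H the event that the subject carries the genetic variant, the joint likelihood of the observed sequence is P(data|H) = 0.88·0.12 = 0.10560 and P(data|¬H) = 0.053·0.947 = 0.050191.
Bayes: P(H|data) = 0.203·0.10560 / (0.203·0.10560 + 0.797·0.050191) = 0.021437/0.061439 = 0.3489.

Posterior P(H) ≈ 0.3489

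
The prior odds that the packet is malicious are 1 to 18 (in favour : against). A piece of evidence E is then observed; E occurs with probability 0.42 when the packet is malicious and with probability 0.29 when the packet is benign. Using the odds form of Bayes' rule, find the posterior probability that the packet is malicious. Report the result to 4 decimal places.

Posterior probability ≈ 0.0745

Prior odds = 1/18 = 0.055556. In log-odds, ln(0.055556) = -2.8904.
Add log likelihood ratio: ln(1.4483) = 0.37037.
Posterior log-odds = -2.5200, so posterior odds = exp(-2.5200) = 0.080460. Converting, P(H|E) = 0.080460/1.0805 = 0.0745.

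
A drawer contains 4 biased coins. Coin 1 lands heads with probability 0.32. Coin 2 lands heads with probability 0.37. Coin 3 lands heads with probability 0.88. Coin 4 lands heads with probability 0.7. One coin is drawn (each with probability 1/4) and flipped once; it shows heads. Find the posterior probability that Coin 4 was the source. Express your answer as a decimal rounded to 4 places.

P(heads|C1) = 0.32; P(heads|C2) = 0.37; P(heads|C3) = 0.88; P(heads|C4) = 0.7.
Prior × likelihood for each source: 0.25·0.32=0.08000, 0.25·0.37=0.09250, 0.25·0.88=0.2200, 0.25·0.7=0.1750. Summing gives P(heads) = 0.56750.
P(Coin 4 | heads) = 0.1750 / 0.56750 = 0.3084.

Posterior probability ≈ 0.3084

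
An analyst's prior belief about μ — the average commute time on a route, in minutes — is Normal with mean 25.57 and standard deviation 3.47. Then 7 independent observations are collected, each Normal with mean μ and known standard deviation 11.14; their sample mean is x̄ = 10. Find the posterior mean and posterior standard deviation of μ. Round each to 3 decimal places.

Posterior mean ≈ 19.272; posterior SD ≈ 2.678

Prior precision 1/τ₀² = 1/3.47² = 0.0830503; data precision n/σ² = 7/11.14² = 0.0564063.
Posterior precision = 0.0830503 + 0.0564063 = 0.139457, giving posterior SD = 1/√0.139457 = 2.678.
Posterior mean = (0.0830503·25.57 + 0.0564063·10) / 0.139457 = 19.272.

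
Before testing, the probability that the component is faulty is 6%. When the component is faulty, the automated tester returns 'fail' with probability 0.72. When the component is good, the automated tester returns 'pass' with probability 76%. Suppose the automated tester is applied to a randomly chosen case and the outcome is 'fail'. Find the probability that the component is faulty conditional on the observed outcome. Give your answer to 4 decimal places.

P(H | E) ≈ 0.1607

Let H be the event that the component is faulty. P(H) = 0.06, so P(¬H) = 0.94. With E the 'fail' result, P(E|H) = 0.72 and P(E|¬H) = 0.24.
P(E) = 0.72·0.06 + 0.24·0.94 = 0.043200 + 0.22560 = 0.26880.
By Bayes' theorem, P(H|E) = 0.043200 / 0.26880 = 0.1607.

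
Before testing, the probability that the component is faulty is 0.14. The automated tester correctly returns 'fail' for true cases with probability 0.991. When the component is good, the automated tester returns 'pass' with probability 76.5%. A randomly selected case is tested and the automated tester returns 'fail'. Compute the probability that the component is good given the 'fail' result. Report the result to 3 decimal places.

Write H for 'the component is faulty'. Prior odds H:¬H = 0.14/0.86 = 0.16279. For the 'fail' outcome, the likelihood ratio is 0.991/0.235 = 4.2170.
Posterior odds = 0.16279 × 4.2170 = 0.68649, so P(H|E) = 0.68649/(1+0.68649) = 0.407. Then P(¬H|E) = 1 − 0.407 = 0.593.

P(¬H | E) ≈ 0.593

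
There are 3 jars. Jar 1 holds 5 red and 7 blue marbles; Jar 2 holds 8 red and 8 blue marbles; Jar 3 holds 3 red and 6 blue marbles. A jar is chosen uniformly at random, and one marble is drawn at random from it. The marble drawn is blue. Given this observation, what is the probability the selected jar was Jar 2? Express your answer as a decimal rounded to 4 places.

Posterior probability ≈ 0.2857

Tabulate prior·likelihood by source: [1] prior 0.333333, lik 0.5833, product 0.1944; [2] prior 0.333333, lik 0.5, product 0.1667; [3] prior 0.333333, lik 0.6667, product 0.2222.
Normalizing constant = 0.58333; the posterior for Jar 2 is its product over the sum, 0.1667/0.58333 = 0.2857.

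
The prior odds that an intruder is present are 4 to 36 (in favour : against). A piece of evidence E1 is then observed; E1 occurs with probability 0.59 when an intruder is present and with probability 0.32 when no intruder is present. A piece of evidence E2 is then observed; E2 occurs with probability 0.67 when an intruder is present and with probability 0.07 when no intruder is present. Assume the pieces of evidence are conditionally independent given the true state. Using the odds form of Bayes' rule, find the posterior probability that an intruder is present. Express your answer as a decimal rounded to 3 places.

Posterior probability ≈ 0.662

Prior odds = 4/36 = 0.11111.
Likelihood ratio for E1 = 0.59/0.32 = 1.8437.
Likelihood ratio for E2 = 0.67/0.07 = 9.5714.
Posterior odds = prior odds × LR₁ × LR₂ = 1.9608.
Posterior probability = odds/(1+odds) = 1.9608/2.9608 = 0.662.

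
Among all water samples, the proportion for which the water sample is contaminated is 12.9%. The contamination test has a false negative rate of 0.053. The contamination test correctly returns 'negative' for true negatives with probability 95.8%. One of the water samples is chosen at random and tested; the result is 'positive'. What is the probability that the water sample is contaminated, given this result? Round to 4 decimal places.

P(H | E) ≈ 0.7696

Write H for 'the water sample is contaminated'. Prior odds H:¬H = 0.129/0.871 = 0.14811. For the 'positive' outcome, the likelihood ratio is 0.947/0.042 = 22.548.
Posterior odds = 0.14811 × 22.548 = 3.3394, so P(H|E) = 3.3394/(1+3.3394) = 0.7696.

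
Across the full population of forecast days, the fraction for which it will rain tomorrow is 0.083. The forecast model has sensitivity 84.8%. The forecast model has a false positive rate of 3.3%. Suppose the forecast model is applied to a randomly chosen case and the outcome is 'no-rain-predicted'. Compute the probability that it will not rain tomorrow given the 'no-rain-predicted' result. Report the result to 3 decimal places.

P(¬H | E) ≈ 0.986

Write H for 'it will rain tomorrow'. Prior odds H:¬H = 0.083/0.917 = 0.090513. For the 'no-rain-predicted' outcome, the likelihood ratio is 0.152/0.967 = 0.15719.
Posterior odds = 0.090513 × 0.15719 = 0.014227, so P(H|E) = 0.014227/(1+0.014227) = 0.014. Then P(¬H|E) = 1 − 0.014 = 0.986.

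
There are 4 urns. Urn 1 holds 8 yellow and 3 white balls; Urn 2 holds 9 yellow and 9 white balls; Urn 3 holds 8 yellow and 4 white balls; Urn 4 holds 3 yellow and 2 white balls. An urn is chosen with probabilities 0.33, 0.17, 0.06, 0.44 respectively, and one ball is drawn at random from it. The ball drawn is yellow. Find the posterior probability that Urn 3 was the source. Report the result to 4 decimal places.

Posterior probability ≈ 0.0636

Tabulate prior·likelihood by source: [1] prior 0.33, lik 0.7273, product 0.2400; [2] prior 0.17, lik 0.5, product 0.08500; [3] prior 0.06, lik 0.6667, product 0.04000; [4] prior 0.44, lik 0.6, product 0.2640.
Normalizing constant = 0.62900; the posterior for Urn 3 is its product over the sum, 0.04000/0.62900 = 0.0636.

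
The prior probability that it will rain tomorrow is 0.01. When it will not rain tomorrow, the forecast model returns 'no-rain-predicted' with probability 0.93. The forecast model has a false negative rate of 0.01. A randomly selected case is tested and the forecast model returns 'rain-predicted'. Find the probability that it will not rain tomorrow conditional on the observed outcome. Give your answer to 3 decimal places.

Let H be the event that it will rain tomorrow. P(H) = 0.01, so P(¬H) = 0.99. With E the 'rain-predicted' result, P(E|H) = 0.99 and P(E|¬H) = 0.07.
P(E) = 0.99·0.01 + 0.07·0.99 = 0.0099000 + 0.069300 = 0.079200.
By Bayes' theorem, P(H|E) = 0.0099000 / 0.079200 = 0.125. Hence P(¬H|E) = 1 − 0.125 = 0.875.

P(¬H | E) ≈ 0.875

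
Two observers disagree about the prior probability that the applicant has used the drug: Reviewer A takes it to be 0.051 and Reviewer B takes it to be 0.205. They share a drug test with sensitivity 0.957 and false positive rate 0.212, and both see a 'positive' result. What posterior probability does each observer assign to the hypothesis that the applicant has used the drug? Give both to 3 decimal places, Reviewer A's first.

The likelihood ratio for a 'positive' result is 0.957/0.212 = 4.5142.
Reviewer A: prior odds 0.051/0.949 = 0.053741; posterior odds 0.24259; posterior probability 0.195.
Reviewer B: prior odds 0.205/0.795 = 0.25786; posterior odds 1.1640; posterior probability 0.538.

Reviewer A: 0.195; Reviewer B: 0.538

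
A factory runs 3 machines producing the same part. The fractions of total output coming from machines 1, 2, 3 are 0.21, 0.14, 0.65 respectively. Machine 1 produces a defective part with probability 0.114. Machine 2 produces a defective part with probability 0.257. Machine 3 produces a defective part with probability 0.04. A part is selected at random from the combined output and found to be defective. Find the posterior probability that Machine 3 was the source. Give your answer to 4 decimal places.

P(defective|M1) = 0.114; P(defective|M2) = 0.257; P(defective|M3) = 0.04.
Prior × likelihood for each source: 0.21·0.114=0.02394, 0.14·0.257=0.03598, 0.65·0.04=0.02600. Summing gives P(defective) = 0.085920.
P(Machine 3 | defective) = 0.02600 / 0.085920 = 0.3026.

Posterior probability ≈ 0.3026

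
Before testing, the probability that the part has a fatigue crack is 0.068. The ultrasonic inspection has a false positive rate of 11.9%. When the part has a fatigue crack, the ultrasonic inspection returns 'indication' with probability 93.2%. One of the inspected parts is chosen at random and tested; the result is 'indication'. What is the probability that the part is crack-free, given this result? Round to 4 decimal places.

Write H for 'the part has a fatigue crack'. Prior odds H:¬H = 0.068/0.932 = 0.072961. For the 'indication' outcome, the likelihood ratio is 0.932/0.119 = 7.8319.
Posterior odds = 0.072961 × 7.8319 = 0.57143, so P(H|E) = 0.57143/(1+0.57143) = 0.3636. Then P(¬H|E) = 1 − 0.3636 = 0.6364.

P(¬H | E) ≈ 0.6364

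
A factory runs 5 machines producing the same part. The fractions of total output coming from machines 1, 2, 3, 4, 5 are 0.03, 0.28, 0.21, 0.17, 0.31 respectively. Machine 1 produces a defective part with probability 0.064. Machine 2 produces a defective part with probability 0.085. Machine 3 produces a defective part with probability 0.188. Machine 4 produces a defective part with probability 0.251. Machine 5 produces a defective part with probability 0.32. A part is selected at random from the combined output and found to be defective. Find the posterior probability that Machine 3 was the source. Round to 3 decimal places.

Posterior probability ≈ 0.191

Tabulate prior·likelihood by source: [1] prior 0.03, lik 0.064, product 0.001920; [2] prior 0.28, lik 0.085, product 0.02380; [3] prior 0.21, lik 0.188, product 0.03948; [4] prior 0.17, lik 0.251, product 0.04267; [5] prior 0.31, lik 0.32, product 0.09920.
Normalizing constant = 0.20707; the posterior for Machine 3 is its product over the sum, 0.03948/0.20707 = 0.191.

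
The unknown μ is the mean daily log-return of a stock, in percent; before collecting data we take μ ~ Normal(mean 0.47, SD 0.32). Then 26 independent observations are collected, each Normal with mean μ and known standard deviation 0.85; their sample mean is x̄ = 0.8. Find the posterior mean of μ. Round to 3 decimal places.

Prior precision 1/τ₀² = 1/0.32² = 9.76562; data precision n/σ² = 26/0.85² = 35.9862.
Posterior precision = 9.76562 + 35.9862 = 45.7518.
Posterior mean = (9.76562·0.47 + 35.9862·0.8) / 45.7518 = 0.730.

Posterior mean ≈ 0.730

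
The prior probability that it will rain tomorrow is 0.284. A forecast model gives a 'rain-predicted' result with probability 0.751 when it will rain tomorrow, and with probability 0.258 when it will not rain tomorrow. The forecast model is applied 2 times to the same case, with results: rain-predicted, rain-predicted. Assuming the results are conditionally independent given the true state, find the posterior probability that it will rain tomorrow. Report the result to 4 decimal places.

With H the event that it will rain tomorrow, the joint likelihood of the observed sequence is P(data|H) = 0.751·0.751 = 0.56400 and P(data|¬H) = 0.258·0.258 = 0.066564.
Bayes: P(H|data) = 0.284·0.56400 / (0.284·0.56400 + 0.716·0.066564) = 0.16018/0.20784 = 0.7707.

Posterior P(H) ≈ 0.7707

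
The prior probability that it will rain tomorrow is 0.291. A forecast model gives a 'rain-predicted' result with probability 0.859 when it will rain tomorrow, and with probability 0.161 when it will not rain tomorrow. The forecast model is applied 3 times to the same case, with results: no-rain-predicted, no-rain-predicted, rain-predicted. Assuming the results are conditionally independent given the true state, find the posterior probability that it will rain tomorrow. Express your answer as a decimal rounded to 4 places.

Let H be the event that it will rain tomorrow; start with P(H) = 0.291. P('rain-predicted'|H) = 0.859, P('rain-predicted'|¬H) = 0.161.
Update on result 1 ('no-rain-predicted'): P(H) ← 0.141·0.2910 / (0.141·0.2910 + 0.839·0.7090) = 0.041031/0.63588 = 0.0645.
Update on result 2 ('no-rain-predicted'): P(H) ← 0.141·0.0645 / (0.141·0.0645 + 0.839·0.9355) = 0.0090982/0.79396 = 0.0115.
Update on result 3 ('rain-predicted'): P(H) ← 0.859·0.0115 / (0.859·0.0115 + 0.161·0.9885) = 0.0098435/0.16900 = 0.0582.

Posterior P(H) ≈ 0.0582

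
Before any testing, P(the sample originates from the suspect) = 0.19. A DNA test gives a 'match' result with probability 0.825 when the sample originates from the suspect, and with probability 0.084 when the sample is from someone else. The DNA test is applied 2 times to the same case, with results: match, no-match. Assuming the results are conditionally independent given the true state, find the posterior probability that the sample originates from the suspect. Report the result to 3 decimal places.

Posterior P(H) ≈ 0.306

Let H be the event that the sample originates from the suspect; start with P(H) = 0.19. P('match'|H) = 0.825, P('match'|¬H) = 0.084.
Update on result 1 ('match'): P(H) ← 0.825·0.1900 / (0.825·0.1900 + 0.084·0.8100) = 0.15675/0.22479 = 0.6973.
Update on result 2 ('no-match'): P(H) ← 0.175·0.6973 / (0.175·0.6973 + 0.916·0.3027) = 0.12203/0.39929 = 0.3056.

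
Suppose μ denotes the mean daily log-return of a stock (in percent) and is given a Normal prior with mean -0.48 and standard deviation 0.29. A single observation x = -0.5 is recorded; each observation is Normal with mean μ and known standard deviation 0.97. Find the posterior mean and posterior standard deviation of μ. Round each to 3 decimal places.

With known σ, the Normal prior is conjugate. Weight on the data is w = (n/σ²)/(n/σ² + 1/τ₀²) = 1.06281/(1.06281+11.8906) = 0.082049.
Posterior mean = w·x̄ + (1−w)·μ₀ = 0.082049·-0.5 + 0.91795·-0.48 = -0.482. Posterior variance = 1/(1.06281+11.8906) = 0.0771997, so SD = 0.278.

Posterior mean ≈ -0.482; posterior SD ≈ 0.278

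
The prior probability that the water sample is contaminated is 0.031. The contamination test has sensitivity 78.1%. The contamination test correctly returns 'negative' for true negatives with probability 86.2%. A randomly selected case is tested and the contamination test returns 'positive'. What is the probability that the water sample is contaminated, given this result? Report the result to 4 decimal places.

P(H | E) ≈ 0.1533

Write H for 'the water sample is contaminated'. Prior odds H:¬H = 0.031/0.969 = 0.031992. For the 'positive' outcome, the likelihood ratio is 0.781/0.138 = 5.6594.
Posterior odds = 0.031992 × 5.6594 = 0.18105, so P(H|E) = 0.18105/(1+0.18105) = 0.1533.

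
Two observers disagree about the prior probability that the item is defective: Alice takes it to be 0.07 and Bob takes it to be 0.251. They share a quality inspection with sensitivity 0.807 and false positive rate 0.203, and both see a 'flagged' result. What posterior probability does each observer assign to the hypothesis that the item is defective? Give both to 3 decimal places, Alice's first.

P('+'|H) = 0.807, P('+'|¬H) = 0.203.
Alice: numerator 0.807·0.07 = 0.056490; evidence = 0.056490+0.203·0.93 = 0.24528; posterior = 0.230.
Bob: numerator 0.807·0.251 = 0.20256; evidence = 0.20256+0.203·0.749 = 0.35460; posterior = 0.571.

Alice: 0.230; Bob: 0.571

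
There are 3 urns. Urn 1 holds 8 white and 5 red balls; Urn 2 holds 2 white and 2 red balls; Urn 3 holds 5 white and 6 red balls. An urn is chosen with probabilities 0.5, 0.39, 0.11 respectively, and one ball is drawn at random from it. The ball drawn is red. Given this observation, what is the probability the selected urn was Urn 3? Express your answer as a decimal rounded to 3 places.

P(red|Urn 1) = 0.3846; P(red|Urn 2) = 0.5; P(red|Urn 3) = 0.5455.
Prior × likelihood for each source: 0.5·0.3846=0.1923, 0.39·0.5=0.1950, 0.11·0.5455=0.06000. Summing gives P(red) = 0.44731.
P(Urn 3 | red) = 0.06000 / 0.44731 = 0.134.

Posterior probability ≈ 0.134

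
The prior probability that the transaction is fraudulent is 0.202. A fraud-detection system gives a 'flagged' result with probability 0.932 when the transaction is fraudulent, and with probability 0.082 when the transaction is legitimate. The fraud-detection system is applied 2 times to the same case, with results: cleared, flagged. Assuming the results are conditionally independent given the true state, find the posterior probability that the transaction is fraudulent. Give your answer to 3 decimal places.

Posterior P(H) ≈ 0.176

Let H be the event that the transaction is fraudulent; start with P(H) = 0.202. P('flagged'|H) = 0.932, P('flagged'|¬H) = 0.082.
Update on result 1 ('cleared'): P(H) ← 0.068·0.2020 / (0.068·0.2020 + 0.918·0.7980) = 0.013736/0.74630 = 0.0184.
Update on result 2 ('flagged'): P(H) ← 0.932·0.0184 / (0.932·0.0184 + 0.082·0.9816) = 0.017154/0.097645 = 0.1757.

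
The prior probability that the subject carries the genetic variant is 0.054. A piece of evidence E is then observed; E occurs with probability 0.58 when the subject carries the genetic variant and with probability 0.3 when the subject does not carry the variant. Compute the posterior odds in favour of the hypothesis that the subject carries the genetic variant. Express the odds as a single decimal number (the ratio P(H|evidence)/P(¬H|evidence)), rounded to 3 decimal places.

Posterior odds ≈ 0.110

Prior odds = 0.054/(1−0.054) = 0.057082. In log-odds, ln(0.057082) = -2.8633.
Add log likelihood ratio: ln(1.9333) = 0.65925.
Posterior log-odds = -2.2040, so posterior odds = exp(-2.2040) = 0.11036.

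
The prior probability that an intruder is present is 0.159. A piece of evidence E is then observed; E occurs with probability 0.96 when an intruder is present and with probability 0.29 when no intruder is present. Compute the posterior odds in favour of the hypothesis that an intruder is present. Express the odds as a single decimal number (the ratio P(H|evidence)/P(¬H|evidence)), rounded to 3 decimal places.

Prior odds = 0.159/(1−0.159) = 0.18906. In log-odds, ln(0.18906) = -1.6657.
Add log likelihood ratio: ln(3.3103) = 1.1971.
Posterior log-odds = -0.46864, so posterior odds = exp(-0.46864) = 0.62586.

Posterior odds ≈ 0.626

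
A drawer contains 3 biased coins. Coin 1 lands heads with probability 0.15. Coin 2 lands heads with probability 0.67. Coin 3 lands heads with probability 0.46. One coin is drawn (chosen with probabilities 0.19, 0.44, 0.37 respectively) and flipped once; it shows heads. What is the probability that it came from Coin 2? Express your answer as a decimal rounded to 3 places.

P(heads|C1) = 0.15; P(heads|C2) = 0.67; P(heads|C3) = 0.46.
Prior × likelihood for each source: 0.19·0.15=0.02850, 0.44·0.67=0.2948, 0.37·0.46=0.1702. Summing gives P(heads) = 0.49350.
P(Coin 2 | heads) = 0.2948 / 0.49350 = 0.597.

Posterior probability ≈ 0.597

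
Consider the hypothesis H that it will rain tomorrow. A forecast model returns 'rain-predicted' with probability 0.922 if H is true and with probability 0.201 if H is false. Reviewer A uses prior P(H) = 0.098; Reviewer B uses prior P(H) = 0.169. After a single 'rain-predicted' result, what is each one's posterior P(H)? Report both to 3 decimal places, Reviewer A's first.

P('+'|H) = 0.922, P('+'|¬H) = 0.201.
Reviewer A: numerator 0.922·0.098 = 0.090356; evidence = 0.090356+0.201·0.902 = 0.27166; posterior = 0.333.
Reviewer B: numerator 0.922·0.169 = 0.15582; evidence = 0.15582+0.201·0.831 = 0.32285; posterior = 0.483.

Reviewer A: 0.333; Reviewer B: 0.483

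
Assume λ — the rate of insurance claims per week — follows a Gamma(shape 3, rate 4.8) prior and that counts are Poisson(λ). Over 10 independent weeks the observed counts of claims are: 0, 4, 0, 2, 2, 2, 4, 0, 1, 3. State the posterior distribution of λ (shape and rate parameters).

Posterior: Gamma(shape=21, rate=14.8)

The Poisson likelihood adds the total count to the shape and the number of exposure periods to the rate. Here ∑xᵢ = 18 and n = 10, so shape 3→21 and rate 4.8→14.8.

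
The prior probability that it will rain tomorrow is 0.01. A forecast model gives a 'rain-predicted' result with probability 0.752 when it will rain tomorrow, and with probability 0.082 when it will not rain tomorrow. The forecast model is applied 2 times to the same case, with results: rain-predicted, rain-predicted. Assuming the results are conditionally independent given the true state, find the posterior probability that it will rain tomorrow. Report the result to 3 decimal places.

Let H be the event that it will rain tomorrow; start with P(H) = 0.01. P('rain-predicted'|H) = 0.752, P('rain-predicted'|¬H) = 0.082.
Update on result 1 ('rain-predicted'): P(H) ← 0.752·0.0100 / (0.752·0.0100 + 0.082·0.9900) = 0.0075200/0.088700 = 0.0848.
Update on result 2 ('rain-predicted'): P(H) ← 0.752·0.0848 / (0.752·0.0848 + 0.082·0.9152) = 0.063755/0.13880 = 0.4593.

Posterior P(H) ≈ 0.459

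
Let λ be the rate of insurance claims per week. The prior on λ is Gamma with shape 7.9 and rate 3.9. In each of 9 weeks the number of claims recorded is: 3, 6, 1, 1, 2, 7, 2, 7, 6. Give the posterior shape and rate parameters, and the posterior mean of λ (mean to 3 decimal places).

Total count ∑xᵢ = 35 over n = 9 weeks.
Gamma is conjugate to the Poisson likelihood: posterior is Gamma(shape = 7.9+35 = 42.9, rate = 3.9+9 = 12.9).
E[λ | data] = 42.9/12.9 = 3.326.

Posterior: Gamma(shape=42.9, rate=12.9); mean ≈ 3.326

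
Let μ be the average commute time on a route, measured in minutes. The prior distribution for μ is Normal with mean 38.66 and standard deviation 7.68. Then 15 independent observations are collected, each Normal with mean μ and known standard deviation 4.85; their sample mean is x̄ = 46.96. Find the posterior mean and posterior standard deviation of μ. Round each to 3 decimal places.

With known σ, the Normal prior is conjugate. Weight on the data is w = (n/σ²)/(n/σ² + 1/τ₀²) = 0.637687/(0.637687+0.0169542) = 0.97410.
Posterior mean = w·x̄ + (1−w)·μ₀ = 0.97410·46.96 + 0.025898·38.66 = 46.745. Posterior variance = 1/(0.637687+0.0169542) = 1.52755, so SD = 1.236.

Posterior mean ≈ 46.745; posterior SD ≈ 1.236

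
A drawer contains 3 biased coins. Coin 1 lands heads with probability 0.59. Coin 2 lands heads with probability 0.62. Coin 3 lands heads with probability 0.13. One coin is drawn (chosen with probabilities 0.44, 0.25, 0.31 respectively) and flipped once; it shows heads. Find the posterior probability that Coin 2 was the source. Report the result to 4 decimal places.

Posterior probability ≈ 0.3407

P(heads|C1) = 0.59; P(heads|C2) = 0.62; P(heads|C3) = 0.13.
Prior × likelihood for each source: 0.44·0.59=0.2596, 0.25·0.62=0.1550, 0.31·0.13=0.04030. Summing gives P(heads) = 0.45490.
P(Coin 2 | heads) = 0.1550 / 0.45490 = 0.3407.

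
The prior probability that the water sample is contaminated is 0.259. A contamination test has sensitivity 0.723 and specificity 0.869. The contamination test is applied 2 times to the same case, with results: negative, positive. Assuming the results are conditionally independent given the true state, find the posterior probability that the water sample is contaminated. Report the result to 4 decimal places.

Posterior P(H) ≈ 0.3808

With H the event that the water sample is contaminated, the joint likelihood of the observed sequence is P(data|H) = 0.277·0.723 = 0.20027 and P(data|¬H) = 0.869·0.131 = 0.11384.
Bayes: P(H|data) = 0.259·0.20027 / (0.259·0.20027 + 0.741·0.11384) = 0.051870/0.13622 = 0.3808.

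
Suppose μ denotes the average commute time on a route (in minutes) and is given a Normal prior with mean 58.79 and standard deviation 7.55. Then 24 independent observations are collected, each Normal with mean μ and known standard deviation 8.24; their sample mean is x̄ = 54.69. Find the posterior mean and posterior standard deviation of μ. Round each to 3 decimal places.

Prior precision 1/τ₀² = 1/7.55² = 0.0175431; data precision n/σ² = 24/8.24² = 0.353473.
Posterior precision = 0.0175431 + 0.353473 = 0.371017, giving posterior SD = 1/√0.371017 = 1.642.
Posterior mean = (0.0175431·58.79 + 0.353473·54.69) / 0.371017 = 54.884.

Posterior mean ≈ 54.884; posterior SD ≈ 1.642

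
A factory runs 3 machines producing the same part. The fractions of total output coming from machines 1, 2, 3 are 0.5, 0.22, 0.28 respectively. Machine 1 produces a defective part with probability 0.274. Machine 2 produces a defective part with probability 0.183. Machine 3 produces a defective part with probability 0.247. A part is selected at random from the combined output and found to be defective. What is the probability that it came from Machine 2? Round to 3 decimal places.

Posterior probability ≈ 0.163

Tabulate prior·likelihood by source: [1] prior 0.5, lik 0.274, product 0.1370; [2] prior 0.22, lik 0.183, product 0.04026; [3] prior 0.28, lik 0.247, product 0.06916.
Normalizing constant = 0.24642; the posterior for Machine 2 is its product over the sum, 0.04026/0.24642 = 0.163.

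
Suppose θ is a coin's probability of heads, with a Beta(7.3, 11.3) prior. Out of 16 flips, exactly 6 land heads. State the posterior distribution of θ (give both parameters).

Posterior: Beta(13.3, 21.3)

The binomial likelihood is conjugate to the Beta prior: with 6 successes and 10 failures, the posterior is Beta(7.3+6, 11.3+10) = Beta(13.3, 21.3).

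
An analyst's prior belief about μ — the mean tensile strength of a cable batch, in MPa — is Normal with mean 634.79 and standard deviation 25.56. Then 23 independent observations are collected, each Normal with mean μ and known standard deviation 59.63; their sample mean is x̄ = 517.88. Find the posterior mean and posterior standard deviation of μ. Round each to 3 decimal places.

With known σ, the Normal prior is conjugate. Weight on the data is w = (n/σ²)/(n/σ² + 1/τ₀²) = 0.00646842/(0.00646842+0.00153066) = 0.80865.
Posterior mean = w·x̄ + (1−w)·μ₀ = 0.80865·517.88 + 0.19135·634.79 = 540.251. Posterior variance = 1/(0.00646842+0.00153066) = 125.014, so SD = 11.181.

Posterior mean ≈ 540.251; posterior SD ≈ 11.181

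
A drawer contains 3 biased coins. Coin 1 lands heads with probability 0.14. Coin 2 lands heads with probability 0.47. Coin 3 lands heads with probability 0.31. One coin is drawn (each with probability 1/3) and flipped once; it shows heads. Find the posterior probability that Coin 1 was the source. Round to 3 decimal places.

P(heads|C1) = 0.14; P(heads|C2) = 0.47; P(heads|C3) = 0.31.
Prior × likelihood for each source: 0.333333·0.14=0.04667, 0.333333·0.47=0.1567, 0.333333·0.31=0.1033. Summing gives P(heads) = 0.30667.
P(Coin 1 | heads) = 0.04667 / 0.30667 = 0.152.

Posterior probability ≈ 0.152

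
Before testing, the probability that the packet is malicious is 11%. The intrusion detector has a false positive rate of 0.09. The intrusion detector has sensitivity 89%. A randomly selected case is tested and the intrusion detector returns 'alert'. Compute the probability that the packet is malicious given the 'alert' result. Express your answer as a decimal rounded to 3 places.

Write H for 'the packet is malicious'. Prior odds H:¬H = 0.11/0.89 = 0.12360. For the 'alert' outcome, the likelihood ratio is 0.89/0.09 = 9.8889.
Posterior odds = 0.12360 × 9.8889 = 1.2222, so P(H|E) = 1.2222/(1+1.2222) = 0.550.

P(H | E) ≈ 0.550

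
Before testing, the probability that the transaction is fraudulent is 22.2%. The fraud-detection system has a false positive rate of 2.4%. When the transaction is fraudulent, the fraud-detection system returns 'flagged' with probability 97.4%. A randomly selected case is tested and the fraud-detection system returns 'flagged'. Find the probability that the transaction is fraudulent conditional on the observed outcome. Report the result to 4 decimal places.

P(H | E) ≈ 0.9205

Write H for 'the transaction is fraudulent'. Prior odds H:¬H = 0.222/0.778 = 0.28535. For the 'flagged' outcome, the likelihood ratio is 0.974/0.024 = 40.583.
Posterior odds = 0.28535 × 40.583 = 11.580, so P(H|E) = 11.580/(1+11.580) = 0.9205.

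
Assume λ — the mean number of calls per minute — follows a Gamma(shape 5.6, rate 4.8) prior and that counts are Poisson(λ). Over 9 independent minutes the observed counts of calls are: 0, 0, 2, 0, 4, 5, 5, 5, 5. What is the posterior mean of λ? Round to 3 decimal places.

The Poisson likelihood adds the total count to the shape and the number of exposure periods to the rate. Here ∑xᵢ = 26 and n = 9, so shape 5.6→31.6 and rate 4.8→13.8.
E[λ | data] = 31.6/13.8 = 2.290.

Posterior mean ≈ 2.290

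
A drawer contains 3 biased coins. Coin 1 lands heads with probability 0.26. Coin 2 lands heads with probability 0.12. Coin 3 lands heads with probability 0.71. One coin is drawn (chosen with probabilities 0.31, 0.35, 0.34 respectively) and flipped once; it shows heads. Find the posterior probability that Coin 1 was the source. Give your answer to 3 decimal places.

Tabulate prior·likelihood by source: [1] prior 0.31, lik 0.26, product 0.08060; [2] prior 0.35, lik 0.12, product 0.04200; [3] prior 0.34, lik 0.71, product 0.2414.
Normalizing constant = 0.36400; the posterior for Coin 1 is its product over the sum, 0.08060/0.36400 = 0.221.

Posterior probability ≈ 0.221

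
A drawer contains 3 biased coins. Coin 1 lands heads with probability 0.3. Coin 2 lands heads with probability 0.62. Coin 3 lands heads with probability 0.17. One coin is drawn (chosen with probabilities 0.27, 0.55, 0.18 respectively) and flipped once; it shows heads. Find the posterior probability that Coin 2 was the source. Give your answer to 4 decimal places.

Posterior probability ≈ 0.7534

Tabulate prior·likelihood by source: [1] prior 0.27, lik 0.3, product 0.08100; [2] prior 0.55, lik 0.62, product 0.3410; [3] prior 0.18, lik 0.17, product 0.03060.
Normalizing constant = 0.45260; the posterior for Coin 2 is its product over the sum, 0.3410/0.45260 = 0.7534.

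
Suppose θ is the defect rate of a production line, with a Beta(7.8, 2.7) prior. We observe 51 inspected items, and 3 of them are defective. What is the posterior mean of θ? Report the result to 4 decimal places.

The binomial likelihood is conjugate to the Beta prior: with 3 successes and 48 failures, the posterior is Beta(7.8+3, 2.7+48) = Beta(10.8, 50.7).
Posterior mean = α/(α+β) = 10.8/61.5 = 0.1756.

Posterior mean ≈ 0.1756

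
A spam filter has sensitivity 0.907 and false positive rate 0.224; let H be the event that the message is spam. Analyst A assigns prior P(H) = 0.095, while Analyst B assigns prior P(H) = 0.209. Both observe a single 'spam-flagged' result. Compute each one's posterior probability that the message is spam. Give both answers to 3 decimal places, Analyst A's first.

The likelihood ratio for a 'spam-flagged' result is 0.907/0.224 = 4.0491.
Analyst A: prior odds 0.095/0.905 = 0.10497; posterior odds 0.42504; posterior probability 0.298.
Analyst B: prior odds 0.209/0.791 = 0.26422; posterior odds 1.0699; posterior probability 0.517.

Analyst A: 0.298; Analyst B: 0.517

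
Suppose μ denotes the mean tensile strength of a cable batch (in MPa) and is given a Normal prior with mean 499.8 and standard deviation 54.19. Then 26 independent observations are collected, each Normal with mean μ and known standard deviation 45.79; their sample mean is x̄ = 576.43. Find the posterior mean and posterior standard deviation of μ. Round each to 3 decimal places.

With known σ, the Normal prior is conjugate. Weight on the data is w = (n/σ²)/(n/σ² + 1/τ₀²) = 0.0124003/(0.0124003+0.00034053) = 0.97327.
Posterior mean = w·x̄ + (1−w)·μ₀ = 0.97327·576.43 + 0.026728·499.8 = 574.382. Posterior variance = 1/(0.0124003+0.00034053) = 78.4878, so SD = 8.859.

Posterior mean ≈ 574.382; posterior SD ≈ 8.859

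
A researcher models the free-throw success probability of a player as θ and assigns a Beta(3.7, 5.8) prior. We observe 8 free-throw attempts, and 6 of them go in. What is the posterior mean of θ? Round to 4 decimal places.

Observing 6 successes and 2 failures updates Beta(3.7, 5.8) by adding the success and failure counts to the two shape parameters: α = 3.7+6 = 9.7, β = 5.8+2 = 7.8.
E[θ | data] = 9.7/(9.7+7.8) = 0.5543.

Posterior mean ≈ 0.5543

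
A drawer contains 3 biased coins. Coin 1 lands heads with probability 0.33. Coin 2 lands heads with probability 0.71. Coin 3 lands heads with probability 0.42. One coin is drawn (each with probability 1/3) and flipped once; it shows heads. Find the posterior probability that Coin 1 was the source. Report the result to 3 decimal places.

Tabulate prior·likelihood by source: [1] prior 0.333333, lik 0.33, product 0.1100; [2] prior 0.333333, lik 0.71, product 0.2367; [3] prior 0.333333, lik 0.42, product 0.1400.
Normalizing constant = 0.48667; the posterior for Coin 1 is its product over the sum, 0.1100/0.48667 = 0.226.

Posterior probability ≈ 0.226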